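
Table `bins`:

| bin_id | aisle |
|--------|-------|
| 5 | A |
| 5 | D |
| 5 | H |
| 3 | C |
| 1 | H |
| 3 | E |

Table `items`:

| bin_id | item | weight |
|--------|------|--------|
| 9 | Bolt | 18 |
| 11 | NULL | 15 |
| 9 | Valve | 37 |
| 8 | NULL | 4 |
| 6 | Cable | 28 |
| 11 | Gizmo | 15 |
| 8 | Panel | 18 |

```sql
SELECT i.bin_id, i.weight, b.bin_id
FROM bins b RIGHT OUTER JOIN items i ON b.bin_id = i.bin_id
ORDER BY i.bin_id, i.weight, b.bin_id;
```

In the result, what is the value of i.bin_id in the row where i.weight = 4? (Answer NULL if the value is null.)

8

RIGHT JOIN keeps every row from `items`; unmatched rows get NULL for `bins`'s columns.
Matching on b.bin_id = i.bin_id.
Matched pairs: 0; unmatched i rows kept: 7.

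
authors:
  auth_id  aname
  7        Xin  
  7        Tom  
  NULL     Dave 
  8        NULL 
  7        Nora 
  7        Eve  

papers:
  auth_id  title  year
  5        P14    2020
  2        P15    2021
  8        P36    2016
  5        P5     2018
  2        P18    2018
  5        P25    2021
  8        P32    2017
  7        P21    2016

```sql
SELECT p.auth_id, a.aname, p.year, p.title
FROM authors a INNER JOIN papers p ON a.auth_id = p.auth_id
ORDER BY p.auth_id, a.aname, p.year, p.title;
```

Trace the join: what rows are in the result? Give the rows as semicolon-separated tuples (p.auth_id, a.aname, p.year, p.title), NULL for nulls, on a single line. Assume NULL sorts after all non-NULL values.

INNER JOIN keeps only pairs where the ON condition holds.
Matching on a.auth_id = p.auth_id. A NULL in a compared column never satisfies the condition.
- auth_id=7: 1 matching p row(s), so 1 row(s) emitted.
- auth_id=7: 1 matching p row(s), so 1 row(s) emitted.
- auth_id=NULL: no matching p row, dropped.
- auth_id=8: 2 matching p row(s), so 2 row(s) emitted.
- auth_id=7: 1 matching p row(s), so 1 row(s) emitted.
- auth_id=7: 1 matching p row(s), so 1 row(s) emitted.
After projecting and ordering:
p.auth_id | a.aname | p.year | p.title
7 | Eve | 2016 | P21
7 | Nora | 2016 | P21
7 | Tom | 2016 | P21
7 | Xin | 2016 | P21
8 | NULL | 2016 | P36
8 | NULL | 2017 | P32

(7, Eve, 2016, P21); (7, Nora, 2016, P21); (7, Tom, 2016, P21); (7, Xin, 2016, P21); (8, NULL, 2016, P36); (8, NULL, 2017, P32)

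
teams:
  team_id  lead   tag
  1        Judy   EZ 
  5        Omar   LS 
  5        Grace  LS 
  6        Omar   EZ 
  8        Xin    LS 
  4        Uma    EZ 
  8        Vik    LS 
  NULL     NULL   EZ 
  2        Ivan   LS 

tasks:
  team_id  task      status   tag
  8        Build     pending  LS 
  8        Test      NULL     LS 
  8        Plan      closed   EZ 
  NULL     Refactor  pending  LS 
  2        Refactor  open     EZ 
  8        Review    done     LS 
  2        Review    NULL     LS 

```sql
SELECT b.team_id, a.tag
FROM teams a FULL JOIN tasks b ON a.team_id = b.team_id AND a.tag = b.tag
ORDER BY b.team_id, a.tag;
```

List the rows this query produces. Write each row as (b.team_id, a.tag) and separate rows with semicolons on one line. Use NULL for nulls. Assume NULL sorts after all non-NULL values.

FULL OUTER JOIN keeps every row from both sides; unmatched rows get NULL for the other side's columns.
Matching on a.team_id = b.team_id AND a.tag = b.tag. A NULL in a compared column never satisfies the condition.
- a (team_id=1, tag=EZ) has no partner → padded with NULL.
- a (team_id=5, tag=LS) has no partner → padded with NULL.
- a (team_id=5, tag=LS) has no partner → padded with NULL.
- a (team_id=6, tag=EZ) has no partner → padded with NULL.
- a (team_id=8, tag=LS) pairs with 3 row(s) of b.
- a (team_id=4, tag=EZ) has no partner → padded with NULL.
- a (team_id=8, tag=LS) pairs with 3 row(s) of b.
- a (team_id=NULL, tag=EZ) has no partner → padded with NULL.
- a (team_id=2, tag=LS) pairs with 1 row(s) of b.
- 3 row(s) from b found no a partner → padded with NULL.

(2, LS); (2, NULL); (8, LS); (8, LS); (8, LS); (8, LS); (8, LS); (8, LS); (8, NULL); (NULL, EZ); (NULL, EZ); (NULL, EZ); (NULL, EZ); (NULL, LS); (NULL, LS); (NULL, NULL)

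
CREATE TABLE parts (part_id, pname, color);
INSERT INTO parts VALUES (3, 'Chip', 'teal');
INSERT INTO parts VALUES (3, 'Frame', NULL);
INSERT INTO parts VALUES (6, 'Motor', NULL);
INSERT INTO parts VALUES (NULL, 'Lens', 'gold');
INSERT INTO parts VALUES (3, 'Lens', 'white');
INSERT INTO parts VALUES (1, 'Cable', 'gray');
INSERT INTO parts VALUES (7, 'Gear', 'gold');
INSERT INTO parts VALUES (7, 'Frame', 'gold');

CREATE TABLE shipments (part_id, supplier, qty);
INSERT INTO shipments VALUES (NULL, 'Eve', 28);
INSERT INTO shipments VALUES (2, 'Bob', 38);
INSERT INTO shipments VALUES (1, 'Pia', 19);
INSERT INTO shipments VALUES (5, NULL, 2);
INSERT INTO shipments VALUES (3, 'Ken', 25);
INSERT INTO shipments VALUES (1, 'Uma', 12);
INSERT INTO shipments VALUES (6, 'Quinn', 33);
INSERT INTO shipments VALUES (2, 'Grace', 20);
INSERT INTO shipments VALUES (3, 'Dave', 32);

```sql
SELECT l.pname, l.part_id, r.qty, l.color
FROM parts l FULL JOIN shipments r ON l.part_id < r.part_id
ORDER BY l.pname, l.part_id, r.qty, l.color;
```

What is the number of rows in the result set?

FULL OUTER JOIN keeps every row from both sides; unmatched rows get NULL for the other side's columns.
Matching on l.part_id < r.part_id. A NULL in a compared column never satisfies the condition.
Matched pairs: 12; unmatched l rows kept: 4; unmatched r rows kept: 3.
Total: 12 matched + 7 padded = 19 rows.

19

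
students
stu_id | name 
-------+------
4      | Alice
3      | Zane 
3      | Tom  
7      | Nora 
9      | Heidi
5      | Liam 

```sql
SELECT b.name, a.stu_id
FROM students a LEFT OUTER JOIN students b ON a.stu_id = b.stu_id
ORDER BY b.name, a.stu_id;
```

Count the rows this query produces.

8

LEFT JOIN keeps every row from `students a`; unmatched rows get NULL for `students b`'s columns.
Matching on a.stu_id = b.stu_id.
- a row (stu_id=4): matches 1 b row(s) → 1 output row(s).
- a row (stu_id=3): matches 2 b row(s) → 2 output row(s).
- a row (stu_id=3): matches 2 b row(s) → 2 output row(s).
- a row (stu_id=7): matches 1 b row(s) → 1 output row(s).
- a row (stu_id=9): matches 1 b row(s) → 1 output row(s).
- a row (stu_id=5): matches 1 b row(s) → 1 output row(s).
Total: 8 rows.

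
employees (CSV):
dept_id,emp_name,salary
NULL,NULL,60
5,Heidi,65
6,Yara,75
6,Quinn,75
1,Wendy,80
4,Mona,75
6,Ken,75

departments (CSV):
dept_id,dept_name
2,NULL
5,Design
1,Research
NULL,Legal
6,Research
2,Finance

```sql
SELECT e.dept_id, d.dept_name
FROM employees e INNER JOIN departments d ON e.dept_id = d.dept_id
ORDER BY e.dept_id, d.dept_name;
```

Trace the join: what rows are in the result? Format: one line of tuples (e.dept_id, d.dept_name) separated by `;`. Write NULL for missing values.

(1, Research); (5, Design); (6, Research); (6, Research); (6, Research)

INNER JOIN keeps only pairs where the ON condition holds.
Matching on e.dept_id = d.dept_id. A NULL in a compared column never satisfies the condition.
Matched pairs: 5.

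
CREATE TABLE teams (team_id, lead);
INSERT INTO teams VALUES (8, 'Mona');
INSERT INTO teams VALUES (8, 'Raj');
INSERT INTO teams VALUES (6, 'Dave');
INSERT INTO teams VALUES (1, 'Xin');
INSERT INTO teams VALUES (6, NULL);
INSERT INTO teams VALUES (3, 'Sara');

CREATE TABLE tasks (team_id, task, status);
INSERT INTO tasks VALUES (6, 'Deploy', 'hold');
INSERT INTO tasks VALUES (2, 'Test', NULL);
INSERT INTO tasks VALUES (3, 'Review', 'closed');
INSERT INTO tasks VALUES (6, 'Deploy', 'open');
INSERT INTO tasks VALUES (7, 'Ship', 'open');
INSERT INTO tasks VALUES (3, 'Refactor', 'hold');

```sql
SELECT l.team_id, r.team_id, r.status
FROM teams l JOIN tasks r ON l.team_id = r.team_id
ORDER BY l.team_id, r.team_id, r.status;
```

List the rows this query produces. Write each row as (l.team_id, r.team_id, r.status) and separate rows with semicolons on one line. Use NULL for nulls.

(3, 3, closed); (3, 3, hold); (6, 6, hold); (6, 6, hold); (6, 6, open); (6, 6, open)

INNER JOIN keeps only pairs where the ON condition holds.
Matching on l.team_id = r.team_id.
Matched pairs: 6.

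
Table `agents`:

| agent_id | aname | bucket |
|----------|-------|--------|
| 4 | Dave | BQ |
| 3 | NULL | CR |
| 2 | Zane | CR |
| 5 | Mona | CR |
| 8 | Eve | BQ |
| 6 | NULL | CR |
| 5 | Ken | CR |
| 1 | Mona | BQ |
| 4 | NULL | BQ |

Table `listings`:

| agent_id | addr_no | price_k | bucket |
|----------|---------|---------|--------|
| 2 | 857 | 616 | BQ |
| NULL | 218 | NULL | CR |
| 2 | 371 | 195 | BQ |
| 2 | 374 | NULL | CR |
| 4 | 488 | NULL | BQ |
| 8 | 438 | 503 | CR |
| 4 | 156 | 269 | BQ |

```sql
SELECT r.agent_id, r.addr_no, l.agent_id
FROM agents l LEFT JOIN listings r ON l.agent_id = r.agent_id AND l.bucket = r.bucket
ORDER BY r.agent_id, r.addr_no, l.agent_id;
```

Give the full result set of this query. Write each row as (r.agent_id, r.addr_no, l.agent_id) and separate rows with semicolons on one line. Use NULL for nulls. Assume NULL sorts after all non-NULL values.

(2, 374, 2); (4, 156, 4); (4, 156, 4); (4, 488, 4); (4, 488, 4); (NULL, NULL, 1); (NULL, NULL, 3); (NULL, NULL, 5); (NULL, NULL, 5); (NULL, NULL, 6); (NULL, NULL, 8)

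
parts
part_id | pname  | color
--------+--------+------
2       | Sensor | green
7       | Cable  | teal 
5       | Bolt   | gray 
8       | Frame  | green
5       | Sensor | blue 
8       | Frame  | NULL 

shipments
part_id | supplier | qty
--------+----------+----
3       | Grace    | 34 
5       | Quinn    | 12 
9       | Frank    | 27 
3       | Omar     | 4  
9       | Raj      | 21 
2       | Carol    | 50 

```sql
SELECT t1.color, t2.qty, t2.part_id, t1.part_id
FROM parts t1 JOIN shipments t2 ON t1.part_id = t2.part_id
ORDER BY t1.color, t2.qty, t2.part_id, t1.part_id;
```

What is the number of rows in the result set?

3

INNER JOIN keeps only pairs where the ON condition holds.
Matching on t1.part_id = t2.part_id.
- t1[0] part_id=2 → 1 match(es) in t2 → 1 row(s).
- t1[1] part_id=7 → no match; dropped.
- t1[2] part_id=5 → 1 match(es) in t2 → 1 row(s).
- t1[3] part_id=8 → no match; dropped.
- t1[4] part_id=5 → 1 match(es) in t2 → 1 row(s).
- t1[5] part_id=8 → no match; dropped.
Total: 3 rows.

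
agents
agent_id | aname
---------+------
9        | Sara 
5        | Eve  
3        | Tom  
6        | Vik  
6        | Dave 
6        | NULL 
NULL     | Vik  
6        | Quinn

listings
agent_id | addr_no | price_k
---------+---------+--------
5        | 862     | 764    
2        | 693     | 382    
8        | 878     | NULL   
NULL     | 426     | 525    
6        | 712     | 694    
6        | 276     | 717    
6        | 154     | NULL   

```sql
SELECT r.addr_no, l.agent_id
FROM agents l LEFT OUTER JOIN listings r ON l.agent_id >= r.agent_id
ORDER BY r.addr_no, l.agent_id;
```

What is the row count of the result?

30

LEFT JOIN keeps every row from `agents`; unmatched rows get NULL for `listings`'s columns.
Matching on l.agent_id >= r.agent_id. A NULL in a compared column never satisfies the condition.
- l row (agent_id=9): matches 6 r row(s) → 6 output row(s).
- l row (agent_id=5): matches 2 r row(s) → 2 output row(s).
- l row (agent_id=3): matches 1 r row(s) → 1 output row(s).
- l row (agent_id=6): matches 5 r row(s) → 5 output row(s).
- l row (agent_id=6): matches 5 r row(s) → 5 output row(s).
- l row (agent_id=6): matches 5 r row(s) → 5 output row(s).
- l row (agent_id=NULL): no match → kept, r columns NULL.
- l row (agent_id=6): matches 5 r row(s) → 5 output row(s).
Total: 29 matched + 1 padded = 30 rows.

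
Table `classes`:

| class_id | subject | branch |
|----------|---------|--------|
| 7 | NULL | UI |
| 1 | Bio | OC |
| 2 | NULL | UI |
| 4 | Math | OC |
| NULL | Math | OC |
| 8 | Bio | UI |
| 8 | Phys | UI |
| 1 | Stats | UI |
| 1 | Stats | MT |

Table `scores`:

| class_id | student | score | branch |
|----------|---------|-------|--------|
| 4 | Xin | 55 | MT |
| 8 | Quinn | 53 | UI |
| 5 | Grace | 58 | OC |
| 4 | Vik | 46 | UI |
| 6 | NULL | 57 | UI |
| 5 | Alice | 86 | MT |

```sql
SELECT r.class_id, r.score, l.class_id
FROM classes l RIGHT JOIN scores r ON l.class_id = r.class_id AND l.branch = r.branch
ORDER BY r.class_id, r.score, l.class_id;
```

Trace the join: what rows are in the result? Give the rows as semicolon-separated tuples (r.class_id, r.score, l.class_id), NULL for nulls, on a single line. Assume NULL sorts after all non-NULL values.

RIGHT JOIN keeps every row from `scores`; unmatched rows get NULL for `classes`'s columns.
Matching on l.class_id = r.class_id AND l.branch = r.branch. A NULL in a compared column never satisfies the condition.
Matched pairs: 2; unmatched r rows kept: 5.

(4, 46, NULL); (4, 55, NULL); (5, 58, NULL); (5, 86, NULL); (6, 57, NULL); (8, 53, 8); (8, 53, 8)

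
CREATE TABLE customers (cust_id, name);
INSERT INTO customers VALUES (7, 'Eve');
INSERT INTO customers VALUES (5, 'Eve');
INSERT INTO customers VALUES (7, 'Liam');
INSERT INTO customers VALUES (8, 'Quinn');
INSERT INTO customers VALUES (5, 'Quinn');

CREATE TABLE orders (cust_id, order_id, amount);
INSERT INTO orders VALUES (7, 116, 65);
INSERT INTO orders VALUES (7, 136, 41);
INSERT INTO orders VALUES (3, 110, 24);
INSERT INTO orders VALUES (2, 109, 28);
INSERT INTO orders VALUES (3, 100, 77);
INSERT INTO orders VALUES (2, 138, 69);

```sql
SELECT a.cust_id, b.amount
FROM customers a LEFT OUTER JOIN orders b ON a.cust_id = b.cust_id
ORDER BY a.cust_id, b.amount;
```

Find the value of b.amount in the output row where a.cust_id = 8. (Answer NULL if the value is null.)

NULL

LEFT JOIN keeps every row from `customers`; unmatched rows get NULL for `orders`'s columns.
Matching on a.cust_id = b.cust_id.
Matched pairs: 4; unmatched a rows kept: 3.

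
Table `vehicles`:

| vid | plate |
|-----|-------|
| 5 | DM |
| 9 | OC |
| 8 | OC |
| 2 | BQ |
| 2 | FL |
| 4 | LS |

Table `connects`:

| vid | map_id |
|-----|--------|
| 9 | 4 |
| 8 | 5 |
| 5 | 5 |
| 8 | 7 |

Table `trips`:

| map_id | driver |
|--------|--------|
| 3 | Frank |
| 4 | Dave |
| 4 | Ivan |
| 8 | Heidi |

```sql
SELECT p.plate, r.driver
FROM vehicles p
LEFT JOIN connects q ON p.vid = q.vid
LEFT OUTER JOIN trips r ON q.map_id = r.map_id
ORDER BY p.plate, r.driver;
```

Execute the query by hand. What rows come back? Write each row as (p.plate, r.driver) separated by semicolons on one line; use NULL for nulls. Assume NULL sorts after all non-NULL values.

Step 1 — p LEFT JOIN q on vid → 7 row(s).
Then LEFT JOIN `trips r` on map_id: each of those 7 rows is kept; rows whose q.map_id has no match in r get NULL for r's columns.

(BQ, NULL); (DM, NULL); (FL, NULL); (LS, NULL); (OC, Dave); (OC, Ivan); (OC, NULL); (OC, NULL)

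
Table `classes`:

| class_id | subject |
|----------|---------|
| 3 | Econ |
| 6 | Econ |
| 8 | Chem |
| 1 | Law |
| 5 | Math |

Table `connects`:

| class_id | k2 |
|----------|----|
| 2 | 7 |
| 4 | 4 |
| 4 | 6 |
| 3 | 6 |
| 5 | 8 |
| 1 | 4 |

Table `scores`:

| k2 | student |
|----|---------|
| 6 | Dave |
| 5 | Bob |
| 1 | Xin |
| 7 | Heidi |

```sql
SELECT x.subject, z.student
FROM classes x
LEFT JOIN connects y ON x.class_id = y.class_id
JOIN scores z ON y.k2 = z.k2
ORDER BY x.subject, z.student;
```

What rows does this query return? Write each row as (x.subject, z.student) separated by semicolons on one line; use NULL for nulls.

(Econ, Dave)

Evaluate left to right. First `classes x LEFT JOIN connects y` on class_id: 5 row(s).
Then INNER JOIN `scores z` on k2: keep only rows whose y.k2 appears in z.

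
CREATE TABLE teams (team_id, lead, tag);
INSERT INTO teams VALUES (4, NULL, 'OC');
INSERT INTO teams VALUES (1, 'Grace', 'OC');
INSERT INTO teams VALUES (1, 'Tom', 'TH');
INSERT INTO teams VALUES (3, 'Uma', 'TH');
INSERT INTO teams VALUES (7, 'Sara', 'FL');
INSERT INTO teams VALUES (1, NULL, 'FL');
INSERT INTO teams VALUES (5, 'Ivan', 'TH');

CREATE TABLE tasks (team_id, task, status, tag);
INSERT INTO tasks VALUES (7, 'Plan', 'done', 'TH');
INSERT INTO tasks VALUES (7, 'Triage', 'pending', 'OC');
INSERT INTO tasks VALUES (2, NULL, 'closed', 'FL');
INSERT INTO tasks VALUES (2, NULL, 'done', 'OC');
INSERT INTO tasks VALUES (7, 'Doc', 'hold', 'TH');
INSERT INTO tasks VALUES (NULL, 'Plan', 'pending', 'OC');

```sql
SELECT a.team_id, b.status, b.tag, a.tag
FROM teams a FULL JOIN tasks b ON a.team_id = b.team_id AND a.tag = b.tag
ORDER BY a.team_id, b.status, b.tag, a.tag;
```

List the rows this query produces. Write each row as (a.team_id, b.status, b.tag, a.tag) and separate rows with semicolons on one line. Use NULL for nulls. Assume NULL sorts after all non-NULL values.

FULL OUTER JOIN keeps every row from both sides; unmatched rows get NULL for the other side's columns.
Matching on a.team_id = b.team_id AND a.tag = b.tag. A NULL in a compared column never satisfies the condition.
- a row (team_id=4, tag=OC): no match → kept, b columns NULL.
- a row (team_id=1, tag=OC): no match → kept, b columns NULL.
- a row (team_id=1, tag=TH): no match → kept, b columns NULL.
- a row (team_id=3, tag=TH): no match → kept, b columns NULL.
- a row (team_id=7, tag=FL): no match → kept, b columns NULL.
- a row (team_id=1, tag=FL): no match → kept, b columns NULL.
- a row (team_id=5, tag=TH): no match → kept, b columns NULL.
- plus 6 unmatched b row(s), each kept with NULL a columns.

(1, NULL, NULL, FL); (1, NULL, NULL, OC); (1, NULL, NULL, TH); (3, NULL, NULL, TH); (4, NULL, NULL, OC); (5, NULL, NULL, TH); (7, NULL, NULL, FL); (NULL, closed, FL, NULL); (NULL, done, OC, NULL); (NULL, done, TH, NULL); (NULL, hold, TH, NULL); (NULL, pending, OC, NULL); (NULL, pending, OC, NULL)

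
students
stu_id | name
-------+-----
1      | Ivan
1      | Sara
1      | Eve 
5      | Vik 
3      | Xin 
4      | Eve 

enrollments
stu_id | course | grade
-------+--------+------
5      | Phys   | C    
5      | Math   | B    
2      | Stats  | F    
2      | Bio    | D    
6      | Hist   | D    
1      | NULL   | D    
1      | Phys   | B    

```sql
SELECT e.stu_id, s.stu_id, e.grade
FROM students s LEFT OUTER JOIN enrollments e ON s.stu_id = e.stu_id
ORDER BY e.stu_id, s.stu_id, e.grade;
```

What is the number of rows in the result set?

10

LEFT JOIN keeps every row from `students`; unmatched rows get NULL for `enrollments`'s columns.
Matching on s.stu_id = e.stu_id.
Matched pairs: 8; unmatched s rows kept: 2.
Total: 8 matched + 2 padded = 10 rows.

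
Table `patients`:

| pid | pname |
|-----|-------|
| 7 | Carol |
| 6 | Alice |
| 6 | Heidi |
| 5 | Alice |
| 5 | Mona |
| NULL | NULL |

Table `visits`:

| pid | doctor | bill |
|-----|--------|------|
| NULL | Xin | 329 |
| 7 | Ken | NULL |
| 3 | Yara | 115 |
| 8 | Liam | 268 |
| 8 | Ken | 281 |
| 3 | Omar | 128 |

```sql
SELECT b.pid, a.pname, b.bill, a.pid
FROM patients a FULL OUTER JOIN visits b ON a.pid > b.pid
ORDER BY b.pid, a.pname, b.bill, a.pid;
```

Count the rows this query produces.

FULL OUTER JOIN keeps every row from both sides; unmatched rows get NULL for the other side's columns.
Matching on a.pid > b.pid. A NULL in a compared column never satisfies the condition.
Matched pairs: 10; unmatched a rows kept: 1; unmatched b rows kept: 4.
Total: 10 matched + 5 padded = 15 rows.

15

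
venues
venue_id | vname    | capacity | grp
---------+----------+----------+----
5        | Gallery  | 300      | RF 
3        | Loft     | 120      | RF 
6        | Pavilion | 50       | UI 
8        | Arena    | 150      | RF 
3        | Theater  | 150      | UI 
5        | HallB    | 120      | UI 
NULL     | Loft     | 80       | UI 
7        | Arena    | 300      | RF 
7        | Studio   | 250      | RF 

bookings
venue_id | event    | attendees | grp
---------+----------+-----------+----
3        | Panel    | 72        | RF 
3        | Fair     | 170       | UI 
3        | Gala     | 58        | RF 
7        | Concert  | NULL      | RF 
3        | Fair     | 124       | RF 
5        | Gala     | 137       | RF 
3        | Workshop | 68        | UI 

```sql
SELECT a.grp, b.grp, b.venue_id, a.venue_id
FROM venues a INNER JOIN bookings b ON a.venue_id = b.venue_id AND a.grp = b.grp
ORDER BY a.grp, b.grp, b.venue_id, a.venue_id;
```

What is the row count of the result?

8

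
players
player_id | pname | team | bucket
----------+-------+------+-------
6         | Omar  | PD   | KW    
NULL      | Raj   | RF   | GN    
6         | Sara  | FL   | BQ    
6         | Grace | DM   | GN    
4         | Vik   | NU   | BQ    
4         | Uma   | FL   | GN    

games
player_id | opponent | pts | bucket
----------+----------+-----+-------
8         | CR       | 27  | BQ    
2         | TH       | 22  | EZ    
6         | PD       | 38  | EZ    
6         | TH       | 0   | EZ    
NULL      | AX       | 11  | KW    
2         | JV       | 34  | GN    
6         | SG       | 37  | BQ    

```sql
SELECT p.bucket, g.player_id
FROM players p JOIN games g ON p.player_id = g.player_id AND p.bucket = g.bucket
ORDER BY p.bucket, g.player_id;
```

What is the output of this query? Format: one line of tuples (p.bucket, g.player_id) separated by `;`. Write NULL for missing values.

(BQ, 6)

INNER JOIN keeps only pairs where the ON condition holds.
Matching on p.player_id = g.player_id AND p.bucket = g.bucket. A NULL in a compared column never satisfies the condition.
- p (player_id=6, bucket=KW) has no partner → excluded.
- p (player_id=NULL, bucket=GN) has no partner → excluded.
- p (player_id=6, bucket=BQ) pairs with 1 row(s) of g.
- p (player_id=6, bucket=GN) has no partner → excluded.
- p (player_id=4, bucket=BQ) has no partner → excluded.
- p (player_id=4, bucket=GN) has no partner → excluded.
After projecting and ordering:
p.bucket | g.player_id
BQ | 6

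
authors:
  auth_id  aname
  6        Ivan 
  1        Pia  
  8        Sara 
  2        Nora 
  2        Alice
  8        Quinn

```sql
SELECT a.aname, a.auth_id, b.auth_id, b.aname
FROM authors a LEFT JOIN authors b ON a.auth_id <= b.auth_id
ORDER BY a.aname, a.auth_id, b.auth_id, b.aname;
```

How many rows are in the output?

23

LEFT JOIN keeps every row from `authors a`; unmatched rows get NULL for `authors b`'s columns.
Matching on a.auth_id <= b.auth_id.
- a[0] auth_id=6 → 3 match(es) in b → 3 row(s).
- a[1] auth_id=1 → 6 match(es) in b → 6 row(s).
- a[2] auth_id=8 → 2 match(es) in b → 2 row(s).
- a[3] auth_id=2 → 5 match(es) in b → 5 row(s).
- a[4] auth_id=2 → 5 match(es) in b → 5 row(s).
- a[5] auth_id=8 → 2 match(es) in b → 2 row(s).
Total: 23 rows.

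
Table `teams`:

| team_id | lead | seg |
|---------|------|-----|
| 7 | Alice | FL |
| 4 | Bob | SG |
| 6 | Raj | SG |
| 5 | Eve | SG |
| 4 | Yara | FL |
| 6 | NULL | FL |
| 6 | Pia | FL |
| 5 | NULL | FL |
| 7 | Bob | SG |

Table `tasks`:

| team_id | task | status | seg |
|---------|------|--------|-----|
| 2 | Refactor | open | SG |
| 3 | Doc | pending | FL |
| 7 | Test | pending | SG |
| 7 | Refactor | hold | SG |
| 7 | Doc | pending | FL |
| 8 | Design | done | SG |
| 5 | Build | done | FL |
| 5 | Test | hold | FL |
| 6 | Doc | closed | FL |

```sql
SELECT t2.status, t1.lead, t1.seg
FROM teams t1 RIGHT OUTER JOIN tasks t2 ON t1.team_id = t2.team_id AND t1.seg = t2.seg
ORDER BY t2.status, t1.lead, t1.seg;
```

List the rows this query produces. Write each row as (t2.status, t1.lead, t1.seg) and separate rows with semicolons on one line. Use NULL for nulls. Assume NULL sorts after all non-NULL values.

(closed, Pia, FL); (closed, NULL, FL); (done, NULL, FL); (done, NULL, NULL); (hold, Bob, SG); (hold, NULL, FL); (open, NULL, NULL); (pending, Alice, FL); (pending, Bob, SG); (pending, NULL, NULL)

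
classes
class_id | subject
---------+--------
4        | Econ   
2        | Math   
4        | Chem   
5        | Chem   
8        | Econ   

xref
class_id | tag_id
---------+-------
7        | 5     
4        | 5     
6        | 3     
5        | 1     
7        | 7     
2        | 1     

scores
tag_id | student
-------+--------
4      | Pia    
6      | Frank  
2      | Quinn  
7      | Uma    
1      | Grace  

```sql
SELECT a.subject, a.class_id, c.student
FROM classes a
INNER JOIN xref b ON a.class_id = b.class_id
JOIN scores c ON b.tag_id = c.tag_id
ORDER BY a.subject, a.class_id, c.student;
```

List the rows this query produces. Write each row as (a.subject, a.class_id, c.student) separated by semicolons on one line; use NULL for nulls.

Joins associate left-to-right: classes INNER JOIN xref on class_id gives 4 intermediate row(s).
Then INNER JOIN `scores c` on tag_id: keep only rows whose b.tag_id appears in c.

(Chem, 5, Grace); (Math, 2, Grace)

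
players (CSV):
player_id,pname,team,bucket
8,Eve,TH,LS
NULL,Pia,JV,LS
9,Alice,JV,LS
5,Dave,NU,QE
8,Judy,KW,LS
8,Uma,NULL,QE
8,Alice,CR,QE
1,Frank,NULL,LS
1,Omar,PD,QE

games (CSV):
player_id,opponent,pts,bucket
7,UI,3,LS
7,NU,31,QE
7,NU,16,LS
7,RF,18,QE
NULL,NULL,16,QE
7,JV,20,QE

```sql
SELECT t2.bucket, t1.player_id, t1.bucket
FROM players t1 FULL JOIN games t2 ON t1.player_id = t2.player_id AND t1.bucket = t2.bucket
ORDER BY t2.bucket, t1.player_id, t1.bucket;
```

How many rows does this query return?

FULL OUTER JOIN keeps every row from both sides; unmatched rows get NULL for the other side's columns.
Matching on t1.player_id = t2.player_id AND t1.bucket = t2.bucket. A NULL in a compared column never satisfies the condition.
Matched pairs: 0; unmatched t1 rows kept: 9; unmatched t2 rows kept: 6.
Total: 0 matched + 15 padded = 15 rows.

15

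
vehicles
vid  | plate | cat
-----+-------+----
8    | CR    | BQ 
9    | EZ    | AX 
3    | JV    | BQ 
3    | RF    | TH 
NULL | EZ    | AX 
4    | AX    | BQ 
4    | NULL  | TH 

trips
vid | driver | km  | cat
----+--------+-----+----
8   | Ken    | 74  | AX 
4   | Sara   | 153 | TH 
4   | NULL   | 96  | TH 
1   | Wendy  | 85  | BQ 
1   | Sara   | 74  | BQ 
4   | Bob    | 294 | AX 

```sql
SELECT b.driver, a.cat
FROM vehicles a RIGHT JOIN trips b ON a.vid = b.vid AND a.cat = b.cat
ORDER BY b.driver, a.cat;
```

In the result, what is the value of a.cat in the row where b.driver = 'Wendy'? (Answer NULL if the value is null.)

NULL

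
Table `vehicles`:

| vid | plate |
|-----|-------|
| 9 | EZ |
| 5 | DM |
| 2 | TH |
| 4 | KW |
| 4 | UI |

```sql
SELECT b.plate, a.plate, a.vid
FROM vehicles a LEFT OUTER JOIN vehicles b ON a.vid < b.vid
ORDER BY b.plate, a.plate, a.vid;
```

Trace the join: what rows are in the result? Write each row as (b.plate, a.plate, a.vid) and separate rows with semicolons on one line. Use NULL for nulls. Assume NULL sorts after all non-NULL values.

(DM, KW, 4); (DM, TH, 2); (DM, UI, 4); (EZ, DM, 5); (EZ, KW, 4); (EZ, TH, 2); (EZ, UI, 4); (KW, TH, 2); (UI, TH, 2); (NULL, EZ, 9)

LEFT JOIN keeps every row from `vehicles a`; unmatched rows get NULL for `vehicles b`'s columns.
Matching on a.vid < b.vid.
- a[0] vid=9 → no match; kept with NULLs on the b side.
- a[1] vid=5 → 1 match(es) in b → 1 row(s).
- a[2] vid=2 → 4 match(es) in b → 4 row(s).
- a[3] vid=4 → 2 match(es) in b → 2 row(s).
- a[4] vid=4 → 2 match(es) in b → 2 row(s).
After projecting and ordering:
b.plate | a.plate | a.vid
DM | KW | 4
DM | TH | 2
DM | UI | 4
EZ | DM | 5
EZ | KW | 4
EZ | TH | 2
EZ | UI | 4
KW | TH | 2
UI | TH | 2
NULL | EZ | 9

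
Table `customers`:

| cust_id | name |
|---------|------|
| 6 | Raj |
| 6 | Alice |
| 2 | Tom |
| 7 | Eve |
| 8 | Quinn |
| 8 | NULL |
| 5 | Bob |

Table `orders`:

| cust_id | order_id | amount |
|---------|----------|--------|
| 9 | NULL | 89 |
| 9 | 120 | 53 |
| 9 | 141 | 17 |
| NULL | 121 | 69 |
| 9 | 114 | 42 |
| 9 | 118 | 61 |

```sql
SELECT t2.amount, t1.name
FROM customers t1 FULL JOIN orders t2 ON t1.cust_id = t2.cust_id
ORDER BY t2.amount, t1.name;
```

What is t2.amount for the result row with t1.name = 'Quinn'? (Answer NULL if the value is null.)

FULL OUTER JOIN keeps every row from both sides; unmatched rows get NULL for the other side's columns.
Matching on t1.cust_id = t2.cust_id. A NULL in a compared column never satisfies the condition.
- t1 row (cust_id=6): no match → kept, t2 columns NULL.
- t1 row (cust_id=6): no match → kept, t2 columns NULL.
- t1 row (cust_id=2): no match → kept, t2 columns NULL.
- t1 row (cust_id=7): no match → kept, t2 columns NULL.
- t1 row (cust_id=8): no match → kept, t2 columns NULL.
- t1 row (cust_id=8): no match → kept, t2 columns NULL.
- t1 row (cust_id=5): no match → kept, t2 columns NULL.
- plus 6 unmatched t2 row(s), each kept with NULL t1 columns.

NULL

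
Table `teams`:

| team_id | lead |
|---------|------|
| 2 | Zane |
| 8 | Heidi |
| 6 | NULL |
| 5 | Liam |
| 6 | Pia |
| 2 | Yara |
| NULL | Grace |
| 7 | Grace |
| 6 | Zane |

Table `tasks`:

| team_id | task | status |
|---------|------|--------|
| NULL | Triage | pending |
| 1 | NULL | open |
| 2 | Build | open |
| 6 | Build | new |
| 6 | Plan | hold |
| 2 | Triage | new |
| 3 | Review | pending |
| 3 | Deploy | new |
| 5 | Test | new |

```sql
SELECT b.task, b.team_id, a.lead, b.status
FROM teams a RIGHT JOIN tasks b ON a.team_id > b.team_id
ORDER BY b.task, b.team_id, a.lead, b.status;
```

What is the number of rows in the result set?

RIGHT JOIN keeps every row from `tasks`; unmatched rows get NULL for `teams`'s columns.
Matching on a.team_id > b.team_id. A NULL in a compared column never satisfies the condition.
- a row (team_id=2): matches 1 b row(s) → 1 output row(s).
- a row (team_id=8): matches 8 b row(s) → 8 output row(s).
- a row (team_id=6): matches 6 b row(s) → 6 output row(s).
- a row (team_id=5): matches 5 b row(s) → 5 output row(s).
- a row (team_id=6): matches 6 b row(s) → 6 output row(s).
- a row (team_id=2): matches 1 b row(s) → 1 output row(s).
- a row (team_id=NULL): no match.
- a row (team_id=7): matches 8 b row(s) → 8 output row(s).
- a row (team_id=6): matches 6 b row(s) → 6 output row(s).
- 1 row(s) from b found no a partner → padded with NULL.
Total: 41 matched + 1 padded = 42 rows.

42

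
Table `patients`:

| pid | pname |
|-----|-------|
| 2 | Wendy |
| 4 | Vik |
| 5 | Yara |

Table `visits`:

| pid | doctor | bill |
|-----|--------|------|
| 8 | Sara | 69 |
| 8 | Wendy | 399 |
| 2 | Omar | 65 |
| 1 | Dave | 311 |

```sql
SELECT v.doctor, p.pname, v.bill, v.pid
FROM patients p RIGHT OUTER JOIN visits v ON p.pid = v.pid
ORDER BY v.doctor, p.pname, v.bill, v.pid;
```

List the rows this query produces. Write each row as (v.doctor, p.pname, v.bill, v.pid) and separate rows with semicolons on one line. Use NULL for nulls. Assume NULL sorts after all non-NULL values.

RIGHT JOIN keeps every row from `visits`; unmatched rows get NULL for `patients`'s columns.
Matching on p.pid = v.pid.
- p row (pid=2): matches 1 v row(s) → 1 output row(s).
- p row (pid=4): no match.
- p row (pid=5): no match.
- 3 row(s) from v found no p partner → padded with NULL.
After projecting and ordering:
v.doctor | p.pname | v.bill | v.pid
Dave | NULL | 311 | 1
Omar | Wendy | 65 | 2
Sara | NULL | 69 | 8
Wendy | NULL | 399 | 8

(Dave, NULL, 311, 1); (Omar, Wendy, 65, 2); (Sara, NULL, 69, 8); (Wendy, NULL, 399, 8)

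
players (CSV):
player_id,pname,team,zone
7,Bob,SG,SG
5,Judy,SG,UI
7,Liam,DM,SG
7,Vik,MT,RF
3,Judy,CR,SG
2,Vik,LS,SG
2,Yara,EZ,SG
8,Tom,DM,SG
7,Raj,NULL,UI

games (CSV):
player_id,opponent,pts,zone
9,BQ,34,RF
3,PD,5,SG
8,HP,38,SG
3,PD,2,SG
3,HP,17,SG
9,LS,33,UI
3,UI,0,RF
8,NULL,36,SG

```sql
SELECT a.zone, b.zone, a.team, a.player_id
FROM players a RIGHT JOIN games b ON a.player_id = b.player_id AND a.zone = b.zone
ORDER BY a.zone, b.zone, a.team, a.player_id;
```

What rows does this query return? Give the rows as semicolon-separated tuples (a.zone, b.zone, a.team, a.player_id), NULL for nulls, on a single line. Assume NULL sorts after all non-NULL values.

(SG, SG, CR, 3); (SG, SG, CR, 3); (SG, SG, CR, 3); (SG, SG, DM, 8); (SG, SG, DM, 8); (NULL, RF, NULL, NULL); (NULL, RF, NULL, NULL); (NULL, UI, NULL, NULL)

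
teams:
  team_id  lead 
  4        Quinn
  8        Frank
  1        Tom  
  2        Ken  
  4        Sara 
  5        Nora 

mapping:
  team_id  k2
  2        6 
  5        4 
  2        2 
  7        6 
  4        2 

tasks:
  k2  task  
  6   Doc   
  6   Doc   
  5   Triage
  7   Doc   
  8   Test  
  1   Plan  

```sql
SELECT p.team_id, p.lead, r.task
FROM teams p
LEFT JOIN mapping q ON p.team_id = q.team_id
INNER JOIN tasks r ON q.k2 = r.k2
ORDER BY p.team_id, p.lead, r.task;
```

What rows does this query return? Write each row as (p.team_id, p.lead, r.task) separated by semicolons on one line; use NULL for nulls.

(2, Ken, Doc); (2, Ken, Doc)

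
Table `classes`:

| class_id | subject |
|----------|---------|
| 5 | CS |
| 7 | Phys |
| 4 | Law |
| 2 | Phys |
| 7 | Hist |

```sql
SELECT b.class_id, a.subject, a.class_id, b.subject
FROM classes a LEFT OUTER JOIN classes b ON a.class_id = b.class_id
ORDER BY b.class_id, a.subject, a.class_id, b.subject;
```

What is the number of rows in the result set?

LEFT JOIN keeps every row from `classes a`; unmatched rows get NULL for `classes b`'s columns.
Matching on a.class_id = b.class_id.
- a row (class_id=5): matches 1 b row(s) → 1 output row(s).
- a row (class_id=7): matches 2 b row(s) → 2 output row(s).
- a row (class_id=4): matches 1 b row(s) → 1 output row(s).
- a row (class_id=2): matches 1 b row(s) → 1 output row(s).
- a row (class_id=7): matches 2 b row(s) → 2 output row(s).
Total: 7 rows.

7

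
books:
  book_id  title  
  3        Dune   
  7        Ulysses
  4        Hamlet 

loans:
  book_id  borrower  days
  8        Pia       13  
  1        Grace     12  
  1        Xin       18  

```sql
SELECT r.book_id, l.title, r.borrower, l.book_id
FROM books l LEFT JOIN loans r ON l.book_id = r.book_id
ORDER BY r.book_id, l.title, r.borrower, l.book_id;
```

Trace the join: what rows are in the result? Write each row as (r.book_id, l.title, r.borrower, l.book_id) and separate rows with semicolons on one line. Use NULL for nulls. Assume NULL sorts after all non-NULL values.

(NULL, Dune, NULL, 3); (NULL, Hamlet, NULL, 4); (NULL, Ulysses, NULL, 7)

LEFT JOIN keeps every row from `books`; unmatched rows get NULL for `loans`'s columns.
Matching on l.book_id = r.book_id.
- book_id=3: no r row matches, row kept with r columns NULL.
- book_id=7: no r row matches, row kept with r columns NULL.
- book_id=4: no r row matches, row kept with r columns NULL.
After projecting and ordering:
r.book_id | l.title | r.borrower | l.book_id
NULL | Dune | NULL | 3
NULL | Hamlet | NULL | 4
NULL | Ulysses | NULL | 7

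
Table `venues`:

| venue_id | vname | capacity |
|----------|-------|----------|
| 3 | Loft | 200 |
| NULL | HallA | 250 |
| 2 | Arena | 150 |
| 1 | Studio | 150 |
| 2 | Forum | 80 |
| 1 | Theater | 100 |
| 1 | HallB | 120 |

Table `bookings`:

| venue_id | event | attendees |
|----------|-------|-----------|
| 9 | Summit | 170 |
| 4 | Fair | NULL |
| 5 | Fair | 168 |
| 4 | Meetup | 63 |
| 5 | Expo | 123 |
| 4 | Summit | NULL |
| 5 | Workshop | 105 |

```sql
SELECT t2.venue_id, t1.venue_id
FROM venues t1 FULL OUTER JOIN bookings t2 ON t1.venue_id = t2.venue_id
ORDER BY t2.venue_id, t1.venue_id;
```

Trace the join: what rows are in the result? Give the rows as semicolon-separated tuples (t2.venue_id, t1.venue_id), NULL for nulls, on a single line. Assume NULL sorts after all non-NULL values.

(4, NULL); (4, NULL); (4, NULL); (5, NULL); (5, NULL); (5, NULL); (9, NULL); (NULL, 1); (NULL, 1); (NULL, 1); (NULL, 2); (NULL, 2); (NULL, 3); (NULL, NULL)

FULL OUTER JOIN keeps every row from both sides; unmatched rows get NULL for the other side's columns.
Matching on t1.venue_id = t2.venue_id. A NULL in a compared column never satisfies the condition.
Matched pairs: 0; unmatched t1 rows kept: 7; unmatched t2 rows kept: 7.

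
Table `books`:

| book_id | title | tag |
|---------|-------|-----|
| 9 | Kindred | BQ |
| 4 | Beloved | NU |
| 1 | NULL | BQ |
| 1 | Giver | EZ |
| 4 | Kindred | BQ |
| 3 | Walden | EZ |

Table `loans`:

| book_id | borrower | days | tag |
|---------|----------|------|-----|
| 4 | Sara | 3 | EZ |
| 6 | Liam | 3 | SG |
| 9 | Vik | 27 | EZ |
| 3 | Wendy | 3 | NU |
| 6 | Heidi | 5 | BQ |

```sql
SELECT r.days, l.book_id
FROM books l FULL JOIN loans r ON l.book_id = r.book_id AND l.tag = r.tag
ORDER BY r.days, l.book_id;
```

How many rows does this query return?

FULL OUTER JOIN keeps every row from both sides; unmatched rows get NULL for the other side's columns.
Matching on l.book_id = r.book_id AND l.tag = r.tag.
- l row (book_id=9, tag=BQ): no match → kept, r columns NULL.
- l row (book_id=4, tag=NU): no match → kept, r columns NULL.
- l row (book_id=1, tag=BQ): no match → kept, r columns NULL.
- l row (book_id=1, tag=EZ): no match → kept, r columns NULL.
- l row (book_id=4, tag=BQ): no match → kept, r columns NULL.
- l row (book_id=3, tag=EZ): no match → kept, r columns NULL.
- 5 r row(s) had no l match → kept, l columns NULL.
Total: 0 matched + 11 padded = 11 rows.

11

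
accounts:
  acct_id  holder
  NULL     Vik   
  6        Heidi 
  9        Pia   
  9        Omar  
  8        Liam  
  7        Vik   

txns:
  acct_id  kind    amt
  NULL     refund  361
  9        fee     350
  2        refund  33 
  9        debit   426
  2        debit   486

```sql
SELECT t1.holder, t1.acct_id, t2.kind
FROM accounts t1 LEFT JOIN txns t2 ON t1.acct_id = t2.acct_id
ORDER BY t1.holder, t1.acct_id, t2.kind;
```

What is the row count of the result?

8

LEFT JOIN keeps every row from `accounts`; unmatched rows get NULL for `txns`'s columns.
Matching on t1.acct_id = t2.acct_id. A NULL in a compared column never satisfies the condition.
- t1[0] acct_id=NULL → no match; kept with NULLs on the t2 side.
- t1[1] acct_id=6 → no match; kept with NULLs on the t2 side.
- t1[2] acct_id=9 → 2 match(es) in t2 → 2 row(s).
- t1[3] acct_id=9 → 2 match(es) in t2 → 2 row(s).
- t1[4] acct_id=8 → no match; kept with NULLs on the t2 side.
- t1[5] acct_id=7 → no match; kept with NULLs on the t2 side.
Total: 4 matched + 4 padded = 8 rows.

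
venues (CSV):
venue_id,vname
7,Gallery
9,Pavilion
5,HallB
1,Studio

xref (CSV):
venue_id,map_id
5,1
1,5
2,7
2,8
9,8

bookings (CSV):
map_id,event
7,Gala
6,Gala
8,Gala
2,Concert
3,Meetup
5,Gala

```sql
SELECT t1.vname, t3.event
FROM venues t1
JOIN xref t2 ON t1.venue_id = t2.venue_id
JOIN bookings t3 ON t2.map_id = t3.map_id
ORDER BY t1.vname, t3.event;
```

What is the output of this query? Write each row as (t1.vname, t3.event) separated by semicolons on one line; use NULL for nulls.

Joins associate left-to-right: venues INNER JOIN xref on venue_id gives 3 intermediate row(s).
Then INNER JOIN `bookings t3` on map_id: keep only rows whose t2.map_id appears in t3.

(Pavilion, Gala); (Studio, Gala)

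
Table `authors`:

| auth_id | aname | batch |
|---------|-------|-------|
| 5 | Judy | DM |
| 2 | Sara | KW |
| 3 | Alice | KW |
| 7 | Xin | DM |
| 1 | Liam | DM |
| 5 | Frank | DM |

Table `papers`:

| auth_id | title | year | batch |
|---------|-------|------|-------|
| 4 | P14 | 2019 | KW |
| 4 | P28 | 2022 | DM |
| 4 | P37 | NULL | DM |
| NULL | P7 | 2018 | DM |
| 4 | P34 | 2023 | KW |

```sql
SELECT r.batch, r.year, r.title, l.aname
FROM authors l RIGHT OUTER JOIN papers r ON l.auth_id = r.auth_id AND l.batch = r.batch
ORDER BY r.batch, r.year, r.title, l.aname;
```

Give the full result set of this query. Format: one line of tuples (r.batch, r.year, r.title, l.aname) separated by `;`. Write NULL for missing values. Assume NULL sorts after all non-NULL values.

RIGHT JOIN keeps every row from `papers`; unmatched rows get NULL for `authors`'s columns.
Matching on l.auth_id = r.auth_id AND l.batch = r.batch. A NULL in a compared column never satisfies the condition.
Matched pairs: 0; unmatched r rows kept: 5.

(DM, 2018, P7, NULL); (DM, 2022, P28, NULL); (DM, NULL, P37, NULL); (KW, 2019, P14, NULL); (KW, 2023, P34, NULL)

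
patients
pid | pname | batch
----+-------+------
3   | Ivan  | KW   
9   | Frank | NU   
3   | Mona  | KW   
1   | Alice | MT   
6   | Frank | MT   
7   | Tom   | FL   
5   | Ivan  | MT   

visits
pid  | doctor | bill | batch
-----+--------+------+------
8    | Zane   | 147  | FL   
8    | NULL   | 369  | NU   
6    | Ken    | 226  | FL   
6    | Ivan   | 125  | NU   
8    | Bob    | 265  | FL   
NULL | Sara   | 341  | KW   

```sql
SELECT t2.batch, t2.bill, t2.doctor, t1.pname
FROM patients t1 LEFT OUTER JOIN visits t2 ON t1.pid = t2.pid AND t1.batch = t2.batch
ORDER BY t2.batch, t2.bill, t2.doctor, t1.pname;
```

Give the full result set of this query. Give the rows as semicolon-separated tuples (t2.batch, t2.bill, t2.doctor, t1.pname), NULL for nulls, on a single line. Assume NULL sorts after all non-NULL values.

(NULL, NULL, NULL, Alice); (NULL, NULL, NULL, Frank); (NULL, NULL, NULL, Frank); (NULL, NULL, NULL, Ivan); (NULL, NULL, NULL, Ivan); (NULL, NULL, NULL, Mona); (NULL, NULL, NULL, Tom)

LEFT JOIN keeps every row from `patients`; unmatched rows get NULL for `visits`'s columns.
Matching on t1.pid = t2.pid AND t1.batch = t2.batch. A NULL in a compared column never satisfies the condition.
- t1[0] pid=3, batch=KW → no match; kept with NULLs on the t2 side.
- t1[1] pid=9, batch=NU → no match; kept with NULLs on the t2 side.
- t1[2] pid=3, batch=KW → no match; kept with NULLs on the t2 side.
- t1[3] pid=1, batch=MT → no match; kept with NULLs on the t2 side.
- t1[4] pid=6, batch=MT → no match; kept with NULLs on the t2 side.
- t1[5] pid=7, batch=FL → no match; kept with NULLs on the t2 side.
- t1[6] pid=5, batch=MT → no match; kept with NULLs on the t2 side.
After projecting and ordering:
t2.batch | t2.bill | t2.doctor | t1.pname
NULL | NULL | NULL | Alice
NULL | NULL | NULL | Frank
NULL | NULL | NULL | Frank
NULL | NULL | NULL | Ivan
NULL | NULL | NULL | Ivan
NULL | NULL | NULL | Mona
NULL | NULL | NULL | Tom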